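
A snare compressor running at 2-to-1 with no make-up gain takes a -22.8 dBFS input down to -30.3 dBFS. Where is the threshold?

-37.8 dBFS

Let T be the threshold. Output overshoot = (input overshoot)/R, so -30.3 − T = (-22.8 − T)/2.
2·(-30.3 − T) = -22.8 − T → 1·T = -60.6 − (-22.8) = -37.8.
T = -37.8/1 = -37.8 dBFS.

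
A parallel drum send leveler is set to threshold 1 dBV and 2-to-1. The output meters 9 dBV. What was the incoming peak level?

The compressed level sits 9 − 1 = 8 dB over threshold.
Undo the ratio: input overshoot = 8 × 2 = 16 dB, giving input = 17 dBV.

17 dBV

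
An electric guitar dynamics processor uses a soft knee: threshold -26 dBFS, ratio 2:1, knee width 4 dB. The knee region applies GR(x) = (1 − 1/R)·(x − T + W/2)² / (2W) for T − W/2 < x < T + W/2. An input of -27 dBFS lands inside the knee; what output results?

-27.0625 dBFS

x − T + W/2 = -27 − (-26) + 2 = 1.
GR = (1 − 1/2) × 1² / 8 = 0.5 × 1 / 8 = 0.0625 dB.
Output = -27 − 0.0625 = -27.0625 dBFS.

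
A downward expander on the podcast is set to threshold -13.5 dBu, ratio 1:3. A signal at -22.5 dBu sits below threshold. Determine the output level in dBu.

-40.5 dBu

The input is 9 dB below the -13.5 dBu threshold.
A 1:3 expander multiplies undershoot by 3: 9 × 3 = 27 dB below threshold.
Output = -13.5 − 27 = -40.5 dBu.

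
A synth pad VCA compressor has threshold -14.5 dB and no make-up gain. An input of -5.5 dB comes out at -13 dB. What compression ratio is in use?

Input overshoot = -5.5 − (-14.5) = 9 dB; output overshoot = -13 − (-14.5) = 1.5 dB.
Ratio = 9 / 1.5 = 6.

6:1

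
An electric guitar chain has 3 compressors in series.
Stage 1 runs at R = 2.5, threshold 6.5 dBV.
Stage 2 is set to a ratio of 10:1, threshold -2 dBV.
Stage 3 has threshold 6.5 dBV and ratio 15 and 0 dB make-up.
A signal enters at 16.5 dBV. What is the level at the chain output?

Stage 1: 10 dB above 6.5 dBV, reduced 2.5:1 to 4 dB above → 10.5 dBV.
Stage 2: overshoot 12.5 dB → 12.5/10 = 1.25 dB → -0.75 dBV.
Stage 3: -0.75 dBV is at or below the 6.5 dBV threshold — no compression; output -0.75 dBV.

-0.75 dBV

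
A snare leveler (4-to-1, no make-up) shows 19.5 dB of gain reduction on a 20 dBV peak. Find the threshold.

Gain reduction = 20 − 0.5 = 19.5 dB; output overshoot = GR / (R − 1) = 19.5 / 3 = 6.5 dB.
Threshold = output − output overshoot = 0.5 − 6.5 = -6 dBV.

-6 dBV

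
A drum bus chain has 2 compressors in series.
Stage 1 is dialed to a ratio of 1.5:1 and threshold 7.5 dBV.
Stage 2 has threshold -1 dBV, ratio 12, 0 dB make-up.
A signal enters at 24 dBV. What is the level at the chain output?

0.625 dBV

Stage 1: overshoot 16.5 dB → 16.5/1.5 = 11 dB → 18.5 dBV.
Stage 2: 19.5 dB above -1 dBV, reduced 12:1 to 1.625 dB above → 0.625 dBV.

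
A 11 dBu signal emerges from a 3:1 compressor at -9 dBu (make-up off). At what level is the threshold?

-19 dBu

Let T be the threshold. Output overshoot = (input overshoot)/R, so -9 − T = (11 − T)/3.
3·(-9 − T) = 11 − T → 2·T = -27 − 11 = -38.
T = -38/2 = -19 dBu.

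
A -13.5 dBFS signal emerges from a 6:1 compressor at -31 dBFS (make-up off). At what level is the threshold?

-34.5 dBFS

Input is 21 dB above T (since output overshoot × R = input overshoot: (-31 − T)·6 = -13.5 − T gives T = -34.5 dBFS).
Check: -34.5 + (-13.5 − (-34.5))/6 = -34.5 + 3.5 = -31 dBFS. ✓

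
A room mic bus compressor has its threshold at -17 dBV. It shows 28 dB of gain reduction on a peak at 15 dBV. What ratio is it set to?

8:1

Input overshoot = 15 − (-17) = 32 dB.
Output overshoot = 32 − 28 = 4 dB.
Ratio = input overshoot / output overshoot = 32 / 4 = 8.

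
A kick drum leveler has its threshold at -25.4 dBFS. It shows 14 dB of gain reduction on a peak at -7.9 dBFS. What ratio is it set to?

Input overshoot = -7.9 − (-25.4) = 17.5 dB.
Output overshoot = 17.5 − 14 = 3.5 dB.
Ratio = input overshoot / output overshoot = 17.5 / 3.5 = 5.

5:1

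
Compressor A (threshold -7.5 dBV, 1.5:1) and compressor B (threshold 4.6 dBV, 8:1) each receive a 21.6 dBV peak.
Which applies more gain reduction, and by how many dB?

B, by 5.175 dB

A: overshoot 29.1 dB → output overshoot 19.4 dB → GR 9.7 dB.
B: overshoot 17 dB → output overshoot 2.125 dB → GR 14.875 dB.
B reduces 5.175 dB more.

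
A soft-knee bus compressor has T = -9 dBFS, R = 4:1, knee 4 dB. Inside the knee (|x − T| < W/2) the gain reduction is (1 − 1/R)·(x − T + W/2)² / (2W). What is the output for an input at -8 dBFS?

-8.84375 dBFS

x − T + W/2 = -8 − (-9) + 2 = 3.
GR = (1 − 1/4) × 3² / 8 = 0.75 × 9 / 8 = 0.84375 dB.
Output = -8 − 0.84375 = -8.84375 dBFS.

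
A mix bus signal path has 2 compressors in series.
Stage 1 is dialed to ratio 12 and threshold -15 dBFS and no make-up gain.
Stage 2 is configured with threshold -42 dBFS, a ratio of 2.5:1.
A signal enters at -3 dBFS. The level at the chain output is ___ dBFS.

-30.8 dBFS

Stage 1: overshoot 12 dB → 12/12 = 1 dB → -14 dBFS.
Stage 2: -14 dBFS is 28 dB over -42 dBFS; at 2.5:1 that becomes 11.2 dB over, giving -30.8 dBFS.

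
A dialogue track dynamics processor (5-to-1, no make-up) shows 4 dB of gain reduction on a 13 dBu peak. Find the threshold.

8 dBu

Gain reduction = 13 − 9 = 4 dB; output overshoot = GR / (R − 1) = 4 / 4 = 1 dB.
Threshold = output − output overshoot = 9 − 1 = 8 dBu.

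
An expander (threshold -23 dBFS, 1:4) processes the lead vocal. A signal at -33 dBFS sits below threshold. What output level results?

-63 dBFS

Undershoot = (-23) − (-33) = 10 dB.
At 1:4, that expands to 40 dB under threshold.
Output = -23 − 40 = -63 dBFS.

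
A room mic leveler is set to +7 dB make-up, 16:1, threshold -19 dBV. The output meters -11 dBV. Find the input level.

Before make-up, the level was -11 − 7 = -18 dBV.
That's 1 dB above the -19 dBV threshold.
Undo the ratio: input overshoot = 1 × 16 = 16 dB, giving input = -3 dBV.

-3 dBV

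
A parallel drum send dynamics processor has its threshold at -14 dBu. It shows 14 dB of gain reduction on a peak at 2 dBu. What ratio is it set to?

8:1

Input overshoot = 2 − (-14) = 16 dB.
Output overshoot = 16 − 14 = 2 dB.
Ratio = input overshoot / output overshoot = 16 / 2 = 8.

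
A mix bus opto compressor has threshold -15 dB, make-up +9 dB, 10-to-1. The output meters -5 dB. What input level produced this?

-5 dB

Remove make-up: -5 − 9 = -14 dB.
That's 1 dB above the -15 dB threshold.
Before 10:1 compression the overshoot was 1 × 10 = 10 dB, so input = -15 + 10 = -5 dB.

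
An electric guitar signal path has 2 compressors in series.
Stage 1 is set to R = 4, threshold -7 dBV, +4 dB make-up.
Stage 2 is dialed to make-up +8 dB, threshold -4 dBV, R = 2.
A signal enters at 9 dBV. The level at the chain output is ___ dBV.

Stage 1: overshoot 16 dB → 16/4 = 4 dB → -3 dBV; +4 dB make-up → 1 dBV.
Stage 2: 1 dBV is 5 dB over -4 dBV; at 2:1 that becomes 2.5 dB over, giving -1.5 dBV; +8 dB make-up → 6.5 dBV.

6.5 dBV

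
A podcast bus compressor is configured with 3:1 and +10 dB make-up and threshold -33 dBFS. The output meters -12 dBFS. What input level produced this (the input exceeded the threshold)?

Remove make-up: -12 − 10 = -22 dBFS.
The compressed level sits -22 − (-33) = 11 dB over threshold.
Undo the ratio: input overshoot = 11 × 3 = 33 dB, giving input = 0 dBFS.

0 dBFS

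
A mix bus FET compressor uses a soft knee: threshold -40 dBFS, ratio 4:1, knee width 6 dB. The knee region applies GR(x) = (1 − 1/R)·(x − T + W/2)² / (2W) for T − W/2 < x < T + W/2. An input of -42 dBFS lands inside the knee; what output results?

-42.0625 dBFS

x − T + W/2 = -42 − (-40) + 3 = 1.
GR = (1 − 1/4) × 1² / 12 = 0.75 × 1 / 12 = 0.0625 dB.
Output = -42 − 0.0625 = -42.0625 dBFS.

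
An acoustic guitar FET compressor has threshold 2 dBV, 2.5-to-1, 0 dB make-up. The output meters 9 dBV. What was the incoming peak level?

19.5 dBV

The compressed level sits 9 − 2 = 7 dB over threshold.
Input overshoot = R × output overshoot = 17.5 dB → input = 2 + 17.5 = 19.5 dBV.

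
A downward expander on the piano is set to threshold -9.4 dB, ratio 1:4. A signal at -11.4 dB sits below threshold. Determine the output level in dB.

-17.4 dB

Below threshold, a 1:4 expander applies gain = (4−1)×(T − x) of attenuation.
(4−1) × 2 = 6 dB, so output = -11.4 − 6 = -17.4 dB.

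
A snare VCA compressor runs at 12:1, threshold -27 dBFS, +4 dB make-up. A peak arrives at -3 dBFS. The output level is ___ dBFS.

-21 dBFS

-3 dBFS sits 24 dB over threshold.
The 24 dB excess becomes 2 dB after 12:1 reduction.
That puts the output at -25 dBFS; make-up adds 4 dB, giving -21 dBFS.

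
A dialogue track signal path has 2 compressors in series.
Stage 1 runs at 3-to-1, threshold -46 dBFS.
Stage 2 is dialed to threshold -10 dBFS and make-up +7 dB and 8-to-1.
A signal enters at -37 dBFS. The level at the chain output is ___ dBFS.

Stage 1: 9 dB above -46 dBFS, reduced 3:1 to 3 dB above → -43 dBFS.
Stage 2: -43 dBFS ≤ -10 dBFS, so stage 2 doesn't engage; make-up brings it to -36 dBFS.

-36 dBFS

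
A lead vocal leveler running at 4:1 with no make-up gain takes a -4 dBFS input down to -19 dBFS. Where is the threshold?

Gain reduction = -4 − (-19) = 15 dB; output overshoot = GR / (R − 1) = 15 / 3 = 5 dB.
Threshold = output − output overshoot = -19 − 5 = -24 dBFS.

-24 dBFS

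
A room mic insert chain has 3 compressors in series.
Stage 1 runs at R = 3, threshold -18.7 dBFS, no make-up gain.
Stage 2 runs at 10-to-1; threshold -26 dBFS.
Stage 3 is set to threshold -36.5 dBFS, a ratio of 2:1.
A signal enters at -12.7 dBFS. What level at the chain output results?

-30.785 dBFS

Stage 1: overshoot 6 dB → 6/3 = 2 dB → -16.7 dBFS.
Stage 2: -16.7 dBFS is 9.3 dB over -26 dBFS; at 10:1 that becomes 0.93 dB over, giving -25.07 dBFS.
Stage 3: overshoot 11.43 dB → 11.43/2 = 5.715 dB → -30.785 dBFS.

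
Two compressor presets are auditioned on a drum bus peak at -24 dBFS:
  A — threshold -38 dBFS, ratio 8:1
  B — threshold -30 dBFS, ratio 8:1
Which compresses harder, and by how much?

A: overshoot 14 dB → output overshoot 1.75 dB → GR 12.25 dB.
B: overshoot 6 dB → output overshoot 0.75 dB → GR 5.25 dB.
Difference: 7 dB in favour of A.

A, by 7 dB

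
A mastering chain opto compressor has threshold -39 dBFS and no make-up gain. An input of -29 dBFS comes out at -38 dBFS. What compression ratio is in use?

Input overshoot = -29 − (-39) = 10 dB; output overshoot = -38 − (-39) = 1 dB.
Ratio = 10 / 1 = 10.

10:1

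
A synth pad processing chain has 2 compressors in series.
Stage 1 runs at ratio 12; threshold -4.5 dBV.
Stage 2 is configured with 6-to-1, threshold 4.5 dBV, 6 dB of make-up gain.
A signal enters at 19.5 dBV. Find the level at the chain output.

3.5 dBV

Stage 1: overshoot 24 dB → 24/12 = 2 dB → -2.5 dBV.
Stage 2: below threshold (-2.5 ≤ 4.5); passes unchanged; make-up brings it to 3.5 dBV.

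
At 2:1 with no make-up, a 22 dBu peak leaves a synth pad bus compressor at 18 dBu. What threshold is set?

14 dBu

Let T be the threshold. Output overshoot = (input overshoot)/R, so 18 − T = (22 − T)/2.
2·(18 − T) = 22 − T → 1·T = 36 − 22 = 14.
T = 14/1 = 14 dBu.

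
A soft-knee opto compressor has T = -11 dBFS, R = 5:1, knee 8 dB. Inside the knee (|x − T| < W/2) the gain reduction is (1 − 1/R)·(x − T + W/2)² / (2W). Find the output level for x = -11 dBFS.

x − T + W/2 = -11 − (-11) + 4 = 4.
GR = (1 − 1/5) × 4² / 16 = 0.8 × 16 / 16 = 0.8 dB.
Output = -11 − 0.8 = -11.8 dBFS.

-11.8 dBFS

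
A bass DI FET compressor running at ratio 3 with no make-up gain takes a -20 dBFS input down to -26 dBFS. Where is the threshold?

-29 dBFS

Let T be the threshold. Output overshoot = (input overshoot)/R, so -26 − T = (-20 − T)/3.
3·(-26 − T) = -20 − T → 2·T = -78 − (-20) = -58.
T = -58/2 = -29 dBFS.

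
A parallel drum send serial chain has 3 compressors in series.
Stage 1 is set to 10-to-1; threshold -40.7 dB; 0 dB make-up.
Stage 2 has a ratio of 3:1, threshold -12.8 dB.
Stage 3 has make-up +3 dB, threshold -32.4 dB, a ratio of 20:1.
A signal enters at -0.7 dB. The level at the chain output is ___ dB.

Stage 1: overshoot 40 dB → 40/10 = 4 dB → -36.7 dB.
Stage 2: -36.7 dB is at or below the -12.8 dB threshold — no compression; output -36.7 dB.
Stage 3: -36.7 dB ≤ -32.4 dB, so stage 3 doesn't engage; make-up brings it to -33.7 dB.

-33.7 dB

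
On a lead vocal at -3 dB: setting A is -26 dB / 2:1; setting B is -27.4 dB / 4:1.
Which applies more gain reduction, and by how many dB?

B, by 6.8 dB

A: 23 dB over, compressed to 11.5 dB over, so 11.5 dB of GR.
B: 24.4 dB over, compressed to 6.1 dB over, so 18.3 dB of GR.
B reduces 6.8 dB more.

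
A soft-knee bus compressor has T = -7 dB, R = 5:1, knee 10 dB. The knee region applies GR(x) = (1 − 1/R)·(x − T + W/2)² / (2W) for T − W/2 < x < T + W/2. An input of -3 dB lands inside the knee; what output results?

x − T + W/2 = -3 − (-7) + 5 = 9.
GR = (1 − 1/5) × 9² / 20 = 0.8 × 81 / 20 = 3.24 dB.
Output = -3 − 3.24 = -6.24 dB.

-6.24 dB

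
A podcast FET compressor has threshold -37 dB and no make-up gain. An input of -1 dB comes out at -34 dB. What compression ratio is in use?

12:1

Input overshoot = -1 − (-37) = 36 dB; output overshoot = -34 − (-37) = 3 dB.
Ratio = 36 / 3 = 12.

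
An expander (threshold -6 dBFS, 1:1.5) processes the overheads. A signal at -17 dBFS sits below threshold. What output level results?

-22.5 dBFS

The input is 11 dB below the -6 dBFS threshold.
A 1:1.5 expander multiplies undershoot by 1.5: 11 × 1.5 = 16.5 dB below threshold.
Output = -6 − 16.5 = -22.5 dBFS.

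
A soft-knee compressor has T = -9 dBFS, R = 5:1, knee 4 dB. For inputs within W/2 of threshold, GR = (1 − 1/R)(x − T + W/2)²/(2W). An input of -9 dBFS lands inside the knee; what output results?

x − T + W/2 = -9 − (-9) + 2 = 2.
GR = (1 − 1/5) × 2² / 8 = 0.8 × 4 / 8 = 0.4 dB.
Output = -9 − 0.4 = -9.4 dBFS.

-9.4 dBFS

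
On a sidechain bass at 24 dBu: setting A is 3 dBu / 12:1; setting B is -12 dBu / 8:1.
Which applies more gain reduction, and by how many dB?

B, by 12.25 dB

A: GR = 21 − 21/12 = 19.25 dB.
B: GR = 36 − 36/8 = 31.5 dB.
B applies 12.25 dB more gain reduction.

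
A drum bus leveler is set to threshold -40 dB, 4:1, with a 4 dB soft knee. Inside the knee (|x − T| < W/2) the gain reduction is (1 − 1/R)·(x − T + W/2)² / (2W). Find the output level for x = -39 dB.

x − T + W/2 = -39 − (-40) + 2 = 3.
GR = (1 − 1/4) × 3² / 8 = 0.75 × 9 / 8 = 0.84375 dB.
Output = -39 − 0.84375 = -39.84375 dB.

-39.84375 dB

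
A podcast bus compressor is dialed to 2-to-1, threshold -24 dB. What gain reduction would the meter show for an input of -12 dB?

6 dB

The signal is 12 dB above threshold.
At 2:1, output sits 12/2 = 6 dB above threshold.
Gain reduction = 12 − 6 = 6 dB.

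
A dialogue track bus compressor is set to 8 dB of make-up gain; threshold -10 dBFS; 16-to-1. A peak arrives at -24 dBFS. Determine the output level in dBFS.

-16 dBFS

-24 dBFS is 14 dB below the -10 dBFS threshold, so no gain reduction is applied.
Make-up gain adds 8 dB: -24 + 8 = -16 dBFS.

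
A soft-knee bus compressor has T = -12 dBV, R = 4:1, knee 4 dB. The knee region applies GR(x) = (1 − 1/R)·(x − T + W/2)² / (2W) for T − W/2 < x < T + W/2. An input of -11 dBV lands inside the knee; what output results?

-11.84375 dBV

x − T + W/2 = -11 − (-12) + 2 = 3.
GR = (1 − 1/4) × 3² / 8 = 0.75 × 9 / 8 = 0.84375 dB.
Output = -11 − 0.84375 = -11.84375 dBV.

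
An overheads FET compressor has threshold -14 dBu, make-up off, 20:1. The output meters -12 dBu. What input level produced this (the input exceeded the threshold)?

Post-compression overshoot = -12 − (-14) = 2 dB.
Undo the ratio: input overshoot = 2 × 20 = 40 dB, giving input = 26 dBu.

26 dBu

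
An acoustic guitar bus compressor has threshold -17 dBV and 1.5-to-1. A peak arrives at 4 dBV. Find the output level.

4 dBV sits 21 dB over threshold.
The 21 dB excess becomes 14 dB after 1.5:1 reduction.
So the level is -17 + 14 = -3 dBV.

-3 dBV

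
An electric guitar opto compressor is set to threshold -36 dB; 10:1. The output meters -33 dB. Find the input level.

-6 dB

Post-compression overshoot = -33 − (-36) = 3 dB.
Before 10:1 compression the overshoot was 3 × 10 = 30 dB, so input = -36 + 30 = -6 dB.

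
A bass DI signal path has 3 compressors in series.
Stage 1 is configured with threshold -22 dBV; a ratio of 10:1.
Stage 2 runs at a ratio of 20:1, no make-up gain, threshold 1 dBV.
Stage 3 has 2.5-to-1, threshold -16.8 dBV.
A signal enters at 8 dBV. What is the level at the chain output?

-19 dBV

Stage 1: 30 dB above -22 dBV, reduced 10:1 to 3 dB above → -19 dBV.
Stage 2: below threshold (-19 ≤ 1); passes unchanged; output -19 dBV.
Stage 3: -19 dBV ≤ -16.8 dBV, so stage 3 doesn't engage; output -19 dBV.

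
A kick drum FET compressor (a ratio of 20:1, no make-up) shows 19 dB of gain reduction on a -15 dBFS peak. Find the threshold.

Let T be the threshold. Output overshoot = (input overshoot)/R, so -34 − T = (-15 − T)/20.
20·(-34 − T) = -15 − T → 19·T = -680 − (-15) = -665.
T = -665/19 = -35 dBFS.

-35 dBFS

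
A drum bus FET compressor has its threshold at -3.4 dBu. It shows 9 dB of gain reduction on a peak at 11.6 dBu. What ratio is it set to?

Input overshoot = 11.6 − (-3.4) = 15 dB.
Output overshoot = 15 − 9 = 6 dB.
Ratio = input overshoot / output overshoot = 15 / 6 = 2.5.

2.5:1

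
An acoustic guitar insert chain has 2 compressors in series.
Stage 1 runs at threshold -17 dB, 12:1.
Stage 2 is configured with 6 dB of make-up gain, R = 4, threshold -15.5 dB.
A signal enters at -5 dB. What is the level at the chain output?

-10 dB

Stage 1: -5 dB is 12 dB over -17 dB; at 12:1 that becomes 1 dB over, giving -16 dB.
Stage 2: -16 dB is at or below the -15.5 dB threshold — no compression; make-up brings it to -10 dB.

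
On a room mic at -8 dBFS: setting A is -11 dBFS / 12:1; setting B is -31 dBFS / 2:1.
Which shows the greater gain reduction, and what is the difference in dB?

A: overshoot 3 dB → output overshoot 0.25 dB → GR 2.75 dB.
B: overshoot 23 dB → output overshoot 11.5 dB → GR 11.5 dB.
B applies 8.75 dB more gain reduction.

B, by 8.75 dB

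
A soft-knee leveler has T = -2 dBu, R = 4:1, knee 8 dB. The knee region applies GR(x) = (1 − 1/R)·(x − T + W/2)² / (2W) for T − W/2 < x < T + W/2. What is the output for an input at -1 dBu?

-2.171875 dBu

x − T + W/2 = -1 − (-2) + 4 = 5.
GR = (1 − 1/4) × 5² / 16 = 0.75 × 25 / 16 = 1.171875 dB.
Output = -1 − 1.171875 = -2.171875 dBu.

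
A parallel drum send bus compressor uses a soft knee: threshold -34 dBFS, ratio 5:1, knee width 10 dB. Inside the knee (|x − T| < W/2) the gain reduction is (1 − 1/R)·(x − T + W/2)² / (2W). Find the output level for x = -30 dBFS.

-33.24 dBFS

x − T + W/2 = -30 − (-34) + 5 = 9.
GR = (1 − 1/5) × 9² / 20 = 0.8 × 81 / 20 = 3.24 dB.
Output = -30 − 3.24 = -33.24 dBFS.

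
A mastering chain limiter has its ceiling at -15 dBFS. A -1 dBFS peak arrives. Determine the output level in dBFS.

The limiter clamps the peak to its -15 dBFS ceiling.

-15 dBFS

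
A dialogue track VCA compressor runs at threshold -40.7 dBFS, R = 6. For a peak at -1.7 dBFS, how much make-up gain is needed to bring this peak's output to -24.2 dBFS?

Overshoot 39 dB → 39/6 = 6.5 dB after compression, so the compressed level is -40.7 + 6.5 = -34.2 dBFS.
Make-up = target − compressed = -24.2 − (-34.2) = 10 dB.

10 dB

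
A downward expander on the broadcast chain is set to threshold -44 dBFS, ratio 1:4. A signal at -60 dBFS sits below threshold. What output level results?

-108 dBFS

Undershoot = (-44) − (-60) = 16 dB.
At 1:4, that expands to 64 dB under threshold.
Output = -44 − 64 = -108 dBFS.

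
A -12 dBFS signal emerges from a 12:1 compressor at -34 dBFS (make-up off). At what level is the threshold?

Gain reduction = -12 − (-34) = 22 dB; output overshoot = GR / (R − 1) = 22 / 11 = 2 dB.
Threshold = output − output overshoot = -34 − 2 = -36 dBFS.

-36 dBFS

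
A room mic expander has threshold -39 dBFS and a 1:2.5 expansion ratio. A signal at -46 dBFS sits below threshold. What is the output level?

-56.5 dBFS

The input is 7 dB below the -39 dBFS threshold.
A 1:2.5 expander multiplies undershoot by 2.5: 7 × 2.5 = 17.5 dB below threshold.
Output = -39 − 17.5 = -56.5 dBFS.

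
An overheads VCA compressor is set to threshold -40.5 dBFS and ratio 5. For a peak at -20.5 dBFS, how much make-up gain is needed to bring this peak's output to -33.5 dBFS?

3 dB

The peak compresses to -40.5 + 20/5 = -36.5 dBFS.
To reach -33.5 dBFS requires -33.5 − (-36.5) = 3 dB of make-up.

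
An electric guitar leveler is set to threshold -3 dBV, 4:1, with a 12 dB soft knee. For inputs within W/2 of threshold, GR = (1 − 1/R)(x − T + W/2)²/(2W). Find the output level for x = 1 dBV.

-2.125 dBV

x − T + W/2 = 1 − (-3) + 6 = 10.
GR = (1 − 1/4) × 10² / 24 = 0.75 × 100 / 24 = 3.125 dB.
Output = 1 − 3.125 = -2.125 dBV.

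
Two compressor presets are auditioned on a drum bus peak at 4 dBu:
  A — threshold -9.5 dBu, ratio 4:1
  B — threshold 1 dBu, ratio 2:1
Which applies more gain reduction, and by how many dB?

A: 13.5 dB over, compressed to 3.375 dB over, so 10.125 dB of GR.
B: 3 dB over, compressed to 1.5 dB over, so 1.5 dB of GR.
A applies 8.625 dB more gain reduction.

A, by 8.625 dB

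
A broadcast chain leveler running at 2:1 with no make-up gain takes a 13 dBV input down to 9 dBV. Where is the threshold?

Gain reduction = 13 − 9 = 4 dB; output overshoot = GR / (R − 1) = 4 / 1 = 4 dB.
Threshold = output − output overshoot = 9 − 4 = 5 dBV.

5 dBV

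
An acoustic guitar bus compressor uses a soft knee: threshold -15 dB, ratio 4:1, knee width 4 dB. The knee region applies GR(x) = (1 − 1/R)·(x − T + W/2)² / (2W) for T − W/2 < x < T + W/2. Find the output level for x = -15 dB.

x − T + W/2 = -15 − (-15) + 2 = 2.
GR = (1 − 1/4) × 2² / 8 = 0.75 × 4 / 8 = 0.375 dB.
Output = -15 − 0.375 = -15.375 dB.

-15.375 dB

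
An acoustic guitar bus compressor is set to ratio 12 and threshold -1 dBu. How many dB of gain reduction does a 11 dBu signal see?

The signal is 12 dB above threshold.
After 12:1 compression the overshoot becomes 12/12 = 1 dB.
Gain reduction = 12 − 1 = 11 dB.

11 dB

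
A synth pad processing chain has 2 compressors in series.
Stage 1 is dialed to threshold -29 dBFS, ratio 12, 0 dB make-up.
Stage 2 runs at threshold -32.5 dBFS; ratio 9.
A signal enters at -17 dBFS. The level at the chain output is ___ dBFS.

-32 dBFS

Stage 1: 12 dB above -29 dBFS, reduced 12:1 to 1 dB above → -28 dBFS.
Stage 2: 4.5 dB above -32.5 dBFS, reduced 9:1 to 0.5 dB above → -32 dBFS.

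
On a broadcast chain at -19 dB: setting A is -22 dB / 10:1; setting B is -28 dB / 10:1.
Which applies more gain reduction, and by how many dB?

B, by 5.4 dB

A: 3 dB over, compressed to 0.3 dB over, so 2.7 dB of GR.
B: 9 dB over, compressed to 0.9 dB over, so 8.1 dB of GR.
B reduces 5.4 dB more.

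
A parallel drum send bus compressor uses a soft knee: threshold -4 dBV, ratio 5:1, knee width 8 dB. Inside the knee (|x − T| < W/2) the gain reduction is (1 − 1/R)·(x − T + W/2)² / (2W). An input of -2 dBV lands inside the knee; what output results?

x − T + W/2 = -2 − (-4) + 4 = 6.
GR = (1 − 1/5) × 6² / 16 = 0.8 × 36 / 16 = 1.8 dB.
Output = -2 − 1.8 = -3.8 dBV.

-3.8 dBV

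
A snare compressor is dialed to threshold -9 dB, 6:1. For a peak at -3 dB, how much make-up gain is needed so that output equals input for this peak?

5 dB

The peak compresses to -9 + 6/6 = -8 dB.
To reach -3 dB requires -3 − (-8) = 5 dB of make-up.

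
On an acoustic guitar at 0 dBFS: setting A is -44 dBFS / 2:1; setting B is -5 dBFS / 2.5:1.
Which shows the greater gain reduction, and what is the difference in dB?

A, by 19 dB

A: 44 dB over, compressed to 22 dB over, so 22 dB of GR.
B: 5 dB over, compressed to 2 dB over, so 3 dB of GR.
Difference: 19 dB in favour of A.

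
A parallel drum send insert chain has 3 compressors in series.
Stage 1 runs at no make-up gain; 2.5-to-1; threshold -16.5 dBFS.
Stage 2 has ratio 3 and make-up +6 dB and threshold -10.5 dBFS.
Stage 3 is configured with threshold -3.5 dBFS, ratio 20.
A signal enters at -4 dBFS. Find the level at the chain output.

Stage 1: 12.5 dB above -16.5 dBFS, reduced 2.5:1 to 5 dB above → -11.5 dBFS.
Stage 2: -11.5 dBFS is at or below the -10.5 dBFS threshold — no compression; make-up brings it to -5.5 dBFS.
Stage 3: below threshold (-5.5 ≤ -3.5); passes unchanged; output -5.5 dBFS.

-5.5 dBFS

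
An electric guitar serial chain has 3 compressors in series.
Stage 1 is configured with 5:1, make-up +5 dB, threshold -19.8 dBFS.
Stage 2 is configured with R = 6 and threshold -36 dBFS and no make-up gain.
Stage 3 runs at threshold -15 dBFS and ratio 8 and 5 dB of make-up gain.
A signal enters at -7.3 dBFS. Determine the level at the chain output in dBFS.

-27.05 dBFS

Stage 1: 12.5 dB above -19.8 dBFS, reduced 5:1 to 2.5 dB above → -17.3 dBFS; +5 dB make-up → -12.3 dBFS.
Stage 2: overshoot 23.7 dB → 23.7/6 = 3.95 dB → -32.05 dBFS.
Stage 3: -32.05 dBFS ≤ -15 dBFS, so stage 3 doesn't engage; make-up brings it to -27.05 dBFS.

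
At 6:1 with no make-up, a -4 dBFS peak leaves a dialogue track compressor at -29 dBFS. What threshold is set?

Gain reduction = -4 − (-29) = 25 dB; output overshoot = GR / (R − 1) = 25 / 5 = 5 dB.
Threshold = output − output overshoot = -29 − 5 = -34 dBFS.

-34 dBFS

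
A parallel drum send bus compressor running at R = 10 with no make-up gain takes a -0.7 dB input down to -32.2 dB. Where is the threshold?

Input is 35 dB above T (since output overshoot × R = input overshoot: (-32.2 − T)·10 = -0.7 − T gives T = -35.7 dB).
Check: -35.7 + (-0.7 − (-35.7))/10 = -35.7 + 3.5 = -32.2 dB. ✓

-35.7 dB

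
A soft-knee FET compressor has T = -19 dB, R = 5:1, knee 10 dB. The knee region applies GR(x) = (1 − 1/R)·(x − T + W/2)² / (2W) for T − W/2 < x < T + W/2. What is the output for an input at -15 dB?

-18.24 dB

x − T + W/2 = -15 − (-19) + 5 = 9.
GR = (1 − 1/5) × 9² / 20 = 0.8 × 81 / 20 = 3.24 dB.
Output = -15 − 3.24 = -18.24 dB.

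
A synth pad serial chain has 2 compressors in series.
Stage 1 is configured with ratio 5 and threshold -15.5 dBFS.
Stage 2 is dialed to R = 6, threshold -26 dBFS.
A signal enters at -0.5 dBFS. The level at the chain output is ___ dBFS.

Stage 1: -0.5 dBFS is 15 dB over -15.5 dBFS; at 5:1 that becomes 3 dB over, giving -12.5 dBFS.
Stage 2: overshoot 13.5 dB → 13.5/6 = 2.25 dB → -23.75 dBFS.

-23.75 dBFS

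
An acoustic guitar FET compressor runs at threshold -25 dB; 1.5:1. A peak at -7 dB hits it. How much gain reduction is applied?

-7 dB exceeds the threshold by 18 dB.
At 1.5:1, output sits 18/1.5 = 12 dB above threshold.
GR = overshoot in − overshoot out = 18 − 12 = 6 dB.

6 dB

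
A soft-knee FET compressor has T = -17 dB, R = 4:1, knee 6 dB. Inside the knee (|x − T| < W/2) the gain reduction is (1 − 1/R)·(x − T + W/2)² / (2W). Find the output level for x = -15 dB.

x − T + W/2 = -15 − (-17) + 3 = 5.
GR = (1 − 1/4) × 5² / 12 = 0.75 × 25 / 12 = 1.5625 dB.
Output = -15 − 1.5625 = -16.5625 dB.

-16.5625 dB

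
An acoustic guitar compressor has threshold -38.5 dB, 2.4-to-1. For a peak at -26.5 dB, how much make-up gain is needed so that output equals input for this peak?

7 dB

Without make-up, output = threshold + overshoot/2.4 = -38.5 + 5 = -33.5 dB.
Gap to target: 7 dB.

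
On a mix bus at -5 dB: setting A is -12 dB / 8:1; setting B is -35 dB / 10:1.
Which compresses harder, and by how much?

B, by 20.875 dB

A: GR = 7 − 7/8 = 6.125 dB.
B: GR = 30 − 30/10 = 27 dB.
B reduces 20.875 dB more.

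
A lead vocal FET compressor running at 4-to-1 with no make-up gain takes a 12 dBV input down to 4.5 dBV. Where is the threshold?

Input is 10 dB above T (since output overshoot × R = input overshoot: (4.5 − T)·4 = 12 − T gives T = 2 dBV).
Check: 2 + (12 − 2)/4 = 2 + 2.5 = 4.5 dBV. ✓

2 dBV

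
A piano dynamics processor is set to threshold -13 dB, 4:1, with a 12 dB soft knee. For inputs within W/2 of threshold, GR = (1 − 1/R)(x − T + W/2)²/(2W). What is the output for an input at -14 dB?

x − T + W/2 = -14 − (-13) + 6 = 5.
GR = (1 − 1/4) × 5² / 24 = 0.75 × 25 / 24 = 0.78125 dB.
Output = -14 − 0.78125 = -14.78125 dB.

-14.78125 dB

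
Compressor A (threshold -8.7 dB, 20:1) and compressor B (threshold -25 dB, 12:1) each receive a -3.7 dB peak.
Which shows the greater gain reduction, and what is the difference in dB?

B, by 14.775 dB

A: GR = 5 − 5/20 = 4.75 dB.
B: GR = 21.3 − 21.3/12 = 19.525 dB.
B reduces 14.775 dB more.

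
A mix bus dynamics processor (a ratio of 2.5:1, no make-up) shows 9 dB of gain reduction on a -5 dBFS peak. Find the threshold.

Let T be the threshold. Output overshoot = (input overshoot)/R, so -14 − T = (-5 − T)/2.5.
2.5·(-14 − T) = -5 − T → 1.5·T = -35 − (-5) = -30.
T = -30/1.5 = -20 dBFS.

-20 dBFS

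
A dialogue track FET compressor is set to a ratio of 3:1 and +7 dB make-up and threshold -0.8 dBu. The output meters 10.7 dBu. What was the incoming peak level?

Remove make-up: 10.7 − 7 = 3.7 dBu.
The compressed level sits 3.7 − (-0.8) = 4.5 dB over threshold.
Undo the ratio: input overshoot = 4.5 × 3 = 13.5 dB, giving input = 12.7 dBu.

12.7 dBu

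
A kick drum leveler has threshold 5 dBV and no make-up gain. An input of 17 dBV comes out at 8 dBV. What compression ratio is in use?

4:1

Input overshoot = 17 − 5 = 12 dB; output overshoot = 8 − 5 = 3 dB.
Ratio = 12 / 3 = 4.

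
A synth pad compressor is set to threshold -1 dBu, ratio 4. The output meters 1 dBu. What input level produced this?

The compressed level sits 1 − (-1) = 2 dB over threshold.
Input overshoot = R × output overshoot = 8 dB → input = -1 + 8 = 7 dBu.

7 dBu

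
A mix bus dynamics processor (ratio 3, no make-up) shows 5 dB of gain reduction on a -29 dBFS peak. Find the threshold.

Gain reduction = -29 − (-34) = 5 dB; output overshoot = GR / (R − 1) = 5 / 2 = 2.5 dB.
Threshold = output − output overshoot = -34 − 2.5 = -36.5 dBFS.

-36.5 dBFS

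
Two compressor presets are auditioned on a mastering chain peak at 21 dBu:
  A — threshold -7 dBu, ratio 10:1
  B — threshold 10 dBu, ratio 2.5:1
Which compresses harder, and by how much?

A, by 18.6 dB

A: 28 dB over, compressed to 2.8 dB over, so 25.2 dB of GR.
B: 11 dB over, compressed to 4.4 dB over, so 6.6 dB of GR.
Difference: 18.6 dB in favour of A.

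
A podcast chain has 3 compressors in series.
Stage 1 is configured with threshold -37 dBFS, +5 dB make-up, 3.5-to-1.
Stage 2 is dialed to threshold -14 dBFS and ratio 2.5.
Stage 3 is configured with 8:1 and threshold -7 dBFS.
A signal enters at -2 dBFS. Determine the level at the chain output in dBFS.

Stage 1: 35 dB above -37 dBFS, reduced 3.5:1 to 10 dB above → -27 dBFS; +5 dB make-up → -22 dBFS.
Stage 2: -22 dBFS ≤ -14 dBFS, so stage 2 doesn't engage; output -22 dBFS.
Stage 3: -22 dBFS is at or below the -7 dBFS threshold — no compression; output -22 dBFS.

-22 dBFS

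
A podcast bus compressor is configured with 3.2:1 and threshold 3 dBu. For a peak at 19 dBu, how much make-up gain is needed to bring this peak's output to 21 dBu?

Overshoot 16 dB → 16/3.2 = 5 dB after compression, so the compressed level is 3 + 5 = 8 dBu.
Make-up = target − compressed = 21 − 8 = 13 dB.

13 dB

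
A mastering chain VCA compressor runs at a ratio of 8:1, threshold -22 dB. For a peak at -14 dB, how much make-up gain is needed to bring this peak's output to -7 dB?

14 dB

Overshoot 8 dB → 8/8 = 1 dB after compression, so the compressed level is -22 + 1 = -21 dB.
Make-up = target − compressed = -7 − (-21) = 14 dB.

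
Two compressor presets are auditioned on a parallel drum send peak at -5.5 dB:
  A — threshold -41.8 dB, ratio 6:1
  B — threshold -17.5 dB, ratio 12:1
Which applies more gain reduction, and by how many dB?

A: 36.3 dB over, compressed to 6.05 dB over, so 30.25 dB of GR.
B: 12 dB over, compressed to 1 dB over, so 11 dB of GR.
Difference: 19.25 dB in favour of A.

A, by 19.25 dB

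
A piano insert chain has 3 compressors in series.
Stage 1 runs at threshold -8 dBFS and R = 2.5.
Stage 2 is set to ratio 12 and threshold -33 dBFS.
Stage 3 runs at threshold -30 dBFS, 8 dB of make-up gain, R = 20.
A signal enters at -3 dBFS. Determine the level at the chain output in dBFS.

-22.75 dBFS

Stage 1: -3 dBFS is 5 dB over -8 dBFS; at 2.5:1 that becomes 2 dB over, giving -6 dBFS.
Stage 2: 27 dB above -33 dBFS, reduced 12:1 to 2.25 dB above → -30.75 dBFS.
Stage 3: below threshold (-30.75 ≤ -30); passes unchanged; make-up brings it to -22.75 dBFS.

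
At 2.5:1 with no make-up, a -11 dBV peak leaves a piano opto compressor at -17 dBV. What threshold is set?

Let T be the threshold. Output overshoot = (input overshoot)/R, so -17 − T = (-11 − T)/2.5.
2.5·(-17 − T) = -11 − T → 1.5·T = -42.5 − (-11) = -31.5.
T = -31.5/1.5 = -21 dBV.

-21 dBV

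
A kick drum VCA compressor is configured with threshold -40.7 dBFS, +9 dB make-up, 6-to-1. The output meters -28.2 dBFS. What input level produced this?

Remove make-up: -28.2 − 9 = -37.2 dBFS.
That's 3.5 dB above the -40.7 dBFS threshold.
Input overshoot = R × output overshoot = 21 dB → input = -40.7 + 21 = -19.7 dBFS.

-19.7 dBFS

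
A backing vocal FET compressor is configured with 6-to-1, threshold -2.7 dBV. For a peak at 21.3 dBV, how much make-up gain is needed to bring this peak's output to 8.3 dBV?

7 dB

The peak compresses to -2.7 + 24/6 = 1.3 dBV.
To reach 8.3 dBV requires 8.3 − 1.3 = 7 dB of make-up.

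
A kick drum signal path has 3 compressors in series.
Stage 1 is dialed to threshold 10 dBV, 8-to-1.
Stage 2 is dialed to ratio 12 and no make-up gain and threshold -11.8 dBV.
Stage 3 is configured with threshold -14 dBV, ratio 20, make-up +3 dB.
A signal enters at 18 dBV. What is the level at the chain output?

-10.795 dBV

Stage 1: 18 dBV is 8 dB over 10 dBV; at 8:1 that becomes 1 dB over, giving 11 dBV.
Stage 2: 22.8 dB above -11.8 dBV, reduced 12:1 to 1.9 dB above → -9.9 dBV.
Stage 3: -9.9 dBV is 4.1 dB over -14 dBV; at 20:1 that becomes 0.205 dB over, giving -13.795 dBV; +3 dB make-up → -10.795 dBV.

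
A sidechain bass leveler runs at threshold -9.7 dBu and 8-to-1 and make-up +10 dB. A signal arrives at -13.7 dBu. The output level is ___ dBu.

-13.7 dBu is 4 dB below the -9.7 dBu threshold, so no gain reduction is applied.
Make-up gain adds 10 dB: -13.7 + 10 = -3.7 dBu.

-3.7 dBu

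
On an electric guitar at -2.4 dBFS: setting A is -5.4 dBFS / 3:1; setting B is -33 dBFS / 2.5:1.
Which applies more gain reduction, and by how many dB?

A: GR = 3 − 3/3 = 2 dB.
B: GR = 30.6 − 30.6/2.5 = 18.36 dB.
B applies 16.36 dB more gain reduction.

B, by 16.36 dB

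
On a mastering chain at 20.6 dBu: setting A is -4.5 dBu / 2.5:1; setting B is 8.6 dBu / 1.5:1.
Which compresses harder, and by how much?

A, by 11.06 dB

A: 25.1 dB over, compressed to 10.04 dB over, so 15.06 dB of GR.
B: 12 dB over, compressed to 8 dB over, so 4 dB of GR.
A applies 11.06 dB more gain reduction.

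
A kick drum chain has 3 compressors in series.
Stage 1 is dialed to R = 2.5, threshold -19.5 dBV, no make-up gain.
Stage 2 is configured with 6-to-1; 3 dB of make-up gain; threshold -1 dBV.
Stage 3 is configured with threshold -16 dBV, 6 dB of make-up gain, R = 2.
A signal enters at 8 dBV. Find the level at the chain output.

Stage 1: 8 dBV is 27.5 dB over -19.5 dBV; at 2.5:1 that becomes 11 dB over, giving -8.5 dBV.
Stage 2: -8.5 dBV ≤ -1 dBV, so stage 2 doesn't engage; make-up brings it to -5.5 dBV.
Stage 3: -5.5 dBV is 10.5 dB over -16 dBV; at 2:1 that becomes 5.25 dB over, giving -10.75 dBV; +6 dB make-up → -4.75 dBV.

-4.75 dBV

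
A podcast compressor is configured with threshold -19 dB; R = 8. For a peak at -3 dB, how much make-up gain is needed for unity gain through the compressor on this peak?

Overshoot 16 dB → 16/8 = 2 dB after compression, so the compressed level is -19 + 2 = -17 dB.
Make-up = target − compressed = -3 − (-17) = 14 dB.

14 dB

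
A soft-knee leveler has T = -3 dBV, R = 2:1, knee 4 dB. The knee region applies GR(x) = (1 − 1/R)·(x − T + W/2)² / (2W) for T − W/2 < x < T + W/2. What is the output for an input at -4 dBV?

-4.0625 dBV

x − T + W/2 = -4 − (-3) + 2 = 1.
GR = (1 − 1/2) × 1² / 8 = 0.5 × 1 / 8 = 0.0625 dB.
Output = -4 − 0.0625 = -4.0625 dBV.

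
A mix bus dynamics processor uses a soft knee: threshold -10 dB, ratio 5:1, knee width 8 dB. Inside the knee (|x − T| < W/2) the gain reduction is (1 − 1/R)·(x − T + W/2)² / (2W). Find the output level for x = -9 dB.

x − T + W/2 = -9 − (-10) + 4 = 5.
GR = (1 − 1/5) × 5² / 16 = 0.8 × 25 / 16 = 1.25 dB.
Output = -9 − 1.25 = -10.25 dB.

-10.25 dB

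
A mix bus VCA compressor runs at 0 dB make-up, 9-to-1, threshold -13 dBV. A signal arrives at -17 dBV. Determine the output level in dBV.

-17 dBV

-17 dBV is 4 dB below the -13 dBV threshold, so no gain reduction is applied.
Output = input = -17 dBV.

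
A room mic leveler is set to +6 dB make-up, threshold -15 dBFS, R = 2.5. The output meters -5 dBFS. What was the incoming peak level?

Remove make-up: -5 − 6 = -11 dBFS.
Post-compression overshoot = -11 − (-15) = 4 dB.
Before 2.5:1 compression the overshoot was 4 × 2.5 = 10 dB, so input = -15 + 10 = -5 dBFS.

-5 dBFS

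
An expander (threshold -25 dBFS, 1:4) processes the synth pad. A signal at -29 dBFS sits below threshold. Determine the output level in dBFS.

-41 dBFS

Below threshold, a 1:4 expander applies gain = (4−1)×(T − x) of attenuation.
(4−1) × 4 = 12 dB, so output = -29 − 12 = -41 dBFS.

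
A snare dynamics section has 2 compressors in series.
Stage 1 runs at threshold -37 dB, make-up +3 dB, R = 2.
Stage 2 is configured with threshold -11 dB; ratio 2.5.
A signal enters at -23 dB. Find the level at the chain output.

Stage 1: overshoot 14 dB → 14/2 = 7 dB → -30 dB; +3 dB make-up → -27 dB.
Stage 2: -27 dB is at or below the -11 dB threshold — no compression; output -27 dB.

-27 dB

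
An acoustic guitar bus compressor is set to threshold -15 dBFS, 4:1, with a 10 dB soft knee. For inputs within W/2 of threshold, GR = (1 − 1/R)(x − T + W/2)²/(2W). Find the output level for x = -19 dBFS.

-19.0375 dBFS

x − T + W/2 = -19 − (-15) + 5 = 1.
GR = (1 − 1/4) × 1² / 20 = 0.75 × 1 / 20 = 0.0375 dB.
Output = -19 − 0.0375 = -19.0375 dBFS.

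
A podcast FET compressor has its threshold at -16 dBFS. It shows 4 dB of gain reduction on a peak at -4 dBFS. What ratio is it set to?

1.5:1

Input overshoot = -4 − (-16) = 12 dB.
Output overshoot = 12 − 4 = 8 dB.
Ratio = input overshoot / output overshoot = 12 / 8 = 1.5.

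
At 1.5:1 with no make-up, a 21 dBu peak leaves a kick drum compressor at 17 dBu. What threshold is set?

Let T be the threshold. Output overshoot = (input overshoot)/R, so 17 − T = (21 − T)/1.5.
1.5·(17 − T) = 21 − T → 0.5·T = 25.5 − 21 = 4.5.
T = 4.5/0.5 = 9 dBu.

9 dBu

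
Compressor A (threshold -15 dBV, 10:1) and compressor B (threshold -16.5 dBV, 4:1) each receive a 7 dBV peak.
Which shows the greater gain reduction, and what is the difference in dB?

A, by 2.175 dB

A: GR = 22 − 22/10 = 19.8 dB.
B: GR = 23.5 − 23.5/4 = 17.625 dB.
Difference: 2.175 dB in favour of A.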